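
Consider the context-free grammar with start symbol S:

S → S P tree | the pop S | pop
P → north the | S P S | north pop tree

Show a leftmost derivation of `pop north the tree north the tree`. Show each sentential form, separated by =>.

S => S P tree => S P tree P tree => pop P tree P tree => pop north the tree P tree => pop north the tree north the tree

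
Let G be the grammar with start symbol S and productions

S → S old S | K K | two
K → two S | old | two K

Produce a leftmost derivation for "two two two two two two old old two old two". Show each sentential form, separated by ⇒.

S ⇒ S old S ⇒ K K old S ⇒ two K K old S ⇒ two two S K old S ⇒ two two two K old S ⇒ two two two two S old S ⇒ two two two two S old S old S ⇒ two two two two K K old S old S ⇒ two two two two two S K old S old S ⇒ two two two two two two K old S old S ⇒ two two two two two two old old S old S ⇒ two two two two two two old old two old S ⇒ two two two two two two old old two old two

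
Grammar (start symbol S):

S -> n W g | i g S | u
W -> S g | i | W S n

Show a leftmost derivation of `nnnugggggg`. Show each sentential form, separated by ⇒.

S ⇒ nWg   [S -> n W g]
nWg ⇒ nSgg   [W -> S g]
nSgg ⇒ nnWggg   [S -> n W g]
nnWggg ⇒ nnSgggg   [W -> S g]
nnSgggg ⇒ nnnWggggg   [S -> n W g]
nnnWggggg ⇒ nnnSgggggg   [W -> S g]
nnnSgggggg ⇒ nnnugggggg   [S -> u]

S⇒nWg⇒nSgg⇒nnWggg⇒nnSgggg⇒nnnWggggg⇒nnnSgggggg⇒nnnugggggg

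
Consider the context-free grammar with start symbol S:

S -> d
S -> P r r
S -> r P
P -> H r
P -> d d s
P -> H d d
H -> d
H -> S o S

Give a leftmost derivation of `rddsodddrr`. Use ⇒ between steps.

S ⇒ Prr ⇒ Hddrr ⇒ SoSddrr ⇒ rPoSddrr ⇒ rddsoSddrr ⇒ rddsodddrr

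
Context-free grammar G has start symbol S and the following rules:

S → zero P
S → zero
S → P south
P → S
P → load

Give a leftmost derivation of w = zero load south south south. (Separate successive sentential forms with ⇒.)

S ⇒ zero P   [S → zero P]
zero P ⇒ zero S   [P → S]
zero S ⇒ zero P south   [S → P south]
zero P south ⇒ zero S south   [P → S]
zero S south ⇒ zero P south south   [S → P south]
zero P south south ⇒ zero S south south   [P → S]
zero S south south ⇒ zero P south south south   [S → P south]
zero P south south south ⇒ zero load south south south   [P → load]

S ⇒ zero P ⇒ zero S ⇒ zero P south ⇒ zero S south ⇒ zero P south south ⇒ zero S south south ⇒ zero P south south south ⇒ zero load south south south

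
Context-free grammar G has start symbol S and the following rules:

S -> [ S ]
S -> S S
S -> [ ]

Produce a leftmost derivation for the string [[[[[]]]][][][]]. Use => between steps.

S => [S]   [S -> [ S ]]
[S] => [SS]   [S -> S S]
[SS] => [SSS]   [S -> S S]
[SSS] => [[S]SS]   [S -> [ S ]]
[[S]SS] => [[[S]]SS]   [S -> [ S ]]
[[[S]]SS] => [[[[S]]]SS]   [S -> [ S ]]
[[[[S]]]SS] => [[[[[]]]]SS]   [S -> [ ]]
[[[[[]]]]SS] => [[[[[]]]]SSS]   [S -> S S]
[[[[[]]]]SSS] => [[[[[]]]][]SS]   [S -> [ ]]
[[[[[]]]][]SS] => [[[[[]]]][][]S]   [S -> [ ]]
[[[[[]]]][][]S] => [[[[[]]]][][][]]   [S -> [ ]]

S => [S] => [SS] => [SSS] => [[S]SS] => [[[S]]SS] => [[[[S]]]SS] => [[[[[]]]]SS] => [[[[[]]]]SSS] => [[[[[]]]][]SS] => [[[[[]]]][][]S] => [[[[[]]]][][][]]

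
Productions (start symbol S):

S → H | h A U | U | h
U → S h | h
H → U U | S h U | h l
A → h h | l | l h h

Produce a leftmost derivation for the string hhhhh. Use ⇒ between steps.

S ⇒ U ⇒ Sh ⇒ Uh ⇒ Shh ⇒ Hhh ⇒ ShUhh ⇒ UhUhh ⇒ hhUhh ⇒ hhhhh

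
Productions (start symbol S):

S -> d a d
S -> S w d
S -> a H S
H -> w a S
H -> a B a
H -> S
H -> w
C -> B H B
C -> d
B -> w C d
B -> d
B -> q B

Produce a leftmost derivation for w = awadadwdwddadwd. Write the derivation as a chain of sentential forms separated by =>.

S => Swd => aHSwd => awaSSwd => awaSwdSwd => awaSwdwdSwd => awadadwdwdSwd => awadadwdwddadwd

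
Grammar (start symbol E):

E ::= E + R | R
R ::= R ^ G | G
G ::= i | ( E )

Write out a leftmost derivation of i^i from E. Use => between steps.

E => R   [E ::= R]
R => R^G   [R ::= R ^ G]
R^G => G^G   [R ::= G]
G^G => i^G   [G ::= i]
i^G => i^i   [G ::= i]

E=>R=>R^G=>G^G=>i^G=>i^i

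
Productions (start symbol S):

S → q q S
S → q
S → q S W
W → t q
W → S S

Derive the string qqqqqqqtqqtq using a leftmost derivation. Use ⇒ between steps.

S ⇒ qSW ⇒ qqSWW ⇒ qqqWW ⇒ qqqSSW ⇒ qqqqSWSW ⇒ qqqqqqSWSW ⇒ qqqqqqqWSW ⇒ qqqqqqqtqSW ⇒ qqqqqqqtqqW ⇒ qqqqqqqtqqtq

S ⇒ qSW   [S → q S W]
qSW ⇒ qqSWW   [S → q S W]
qqSWW ⇒ qqqWW   [S → q]
qqqWW ⇒ qqqSSW   [W → S S]
qqqSSW ⇒ qqqqSWSW   [S → q S W]
qqqqSWSW ⇒ qqqqqqSWSW   [S → q q S]
qqqqqqSWSW ⇒ qqqqqqqWSW   [S → q]
qqqqqqqWSW ⇒ qqqqqqqtqSW   [W → t q]
qqqqqqqtqSW ⇒ qqqqqqqtqqW   [S → q]
qqqqqqqtqqW ⇒ qqqqqqqtqqtq   [W → t q]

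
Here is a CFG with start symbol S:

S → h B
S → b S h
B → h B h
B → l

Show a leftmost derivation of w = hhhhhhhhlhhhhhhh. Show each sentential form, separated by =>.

S => hB   [S → h B]
hB => hhBh   [B → h B h]
hhBh => hhhBhh   [B → h B h]
hhhBhh => hhhhBhhh   [B → h B h]
hhhhBhhh => hhhhhBhhhh   [B → h B h]
hhhhhBhhhh => hhhhhhBhhhhh   [B → h B h]
hhhhhhBhhhhh => hhhhhhhBhhhhhh   [B → h B h]
hhhhhhhBhhhhhh => hhhhhhhhBhhhhhhh   [B → h B h]
hhhhhhhhBhhhhhhh => hhhhhhhhlhhhhhhh   [B → l]

S=>hB=>hhBh=>hhhBhh=>hhhhBhhh=>hhhhhBhhhh=>hhhhhhBhhhhh=>hhhhhhhBhhhhhh=>hhhhhhhhBhhhhhhh=>hhhhhhhhlhhhhhhh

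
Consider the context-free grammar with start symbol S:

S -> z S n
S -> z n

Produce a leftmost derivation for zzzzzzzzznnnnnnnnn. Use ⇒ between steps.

S ⇒ zSn   [S -> z S n]
zSn ⇒ zzSnn   [S -> z S n]
zzSnn ⇒ zzzSnnn   [S -> z S n]
zzzSnnn ⇒ zzzzSnnnn   [S -> z S n]
zzzzSnnnn ⇒ zzzzzSnnnnn   [S -> z S n]
zzzzzSnnnnn ⇒ zzzzzzSnnnnnn   [S -> z S n]
zzzzzzSnnnnnn ⇒ zzzzzzzSnnnnnnn   [S -> z S n]
zzzzzzzSnnnnnnn ⇒ zzzzzzzzSnnnnnnnn   [S -> z S n]
zzzzzzzzSnnnnnnnn ⇒ zzzzzzzzznnnnnnnnn   [S -> z n]

S ⇒ zSn ⇒ zzSnn ⇒ zzzSnnn ⇒ zzzzSnnnn ⇒ zzzzzSnnnnn ⇒ zzzzzzSnnnnnn ⇒ zzzzzzzSnnnnnnn ⇒ zzzzzzzzSnnnnnnnn ⇒ zzzzzzzzznnnnnnnnn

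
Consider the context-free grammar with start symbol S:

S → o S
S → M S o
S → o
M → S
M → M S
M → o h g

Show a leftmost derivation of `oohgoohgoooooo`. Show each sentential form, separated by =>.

S=>oS=>oMSo=>oMSSo=>oMSSSo=>oMSSSSo=>oMSSSSSo=>oohgSSSSSo=>oohgoSSSSo=>oohgoMSoSSSo=>oohgoohgSoSSSo=>oohgoohgooSSSo=>oohgoohgoooSSo=>oohgoohgooooSo=>oohgoohgoooooo

S => oS   [S → o S]
oS => oMSo   [S → M S o]
oMSo => oMSSo   [M → M S]
oMSSo => oMSSSo   [M → M S]
oMSSSo => oMSSSSo   [M → M S]
oMSSSSo => oMSSSSSo   [M → M S]
oMSSSSSo => oohgSSSSSo   [M → o h g]
oohgSSSSSo => oohgoSSSSo   [S → o]
oohgoSSSSo => oohgoMSoSSSo   [S → M S o]
oohgoMSoSSSo => oohgoohgSoSSSo   [M → o h g]
oohgoohgSoSSSo => oohgoohgooSSSo   [S → o]
oohgoohgooSSSo => oohgoohgoooSSo   [S → o]
oohgoohgoooSSo => oohgoohgooooSo   [S → o]
oohgoohgooooSo => oohgoohgoooooo   [S → o]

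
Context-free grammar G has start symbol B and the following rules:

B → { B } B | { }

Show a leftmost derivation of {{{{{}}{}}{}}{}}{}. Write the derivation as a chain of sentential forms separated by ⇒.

B ⇒ {B}B   [B → { B } B]
{B}B ⇒ {{B}B}B   [B → { B } B]
{{B}B}B ⇒ {{{B}B}B}B   [B → { B } B]
{{{B}B}B}B ⇒ {{{{B}B}B}B}B   [B → { B } B]
{{{{B}B}B}B}B ⇒ {{{{{}}B}B}B}B   [B → { }]
{{{{{}}B}B}B}B ⇒ {{{{{}}{}}B}B}B   [B → { }]
{{{{{}}{}}B}B}B ⇒ {{{{{}}{}}{}}B}B   [B → { }]
{{{{{}}{}}{}}B}B ⇒ {{{{{}}{}}{}}{}}B   [B → { }]
{{{{{}}{}}{}}{}}B ⇒ {{{{{}}{}}{}}{}}{}   [B → { }]

B ⇒ {B}B ⇒ {{B}B}B ⇒ {{{B}B}B}B ⇒ {{{{B}B}B}B}B ⇒ {{{{{}}B}B}B}B ⇒ {{{{{}}{}}B}B}B ⇒ {{{{{}}{}}{}}B}B ⇒ {{{{{}}{}}{}}{}}B ⇒ {{{{{}}{}}{}}{}}{}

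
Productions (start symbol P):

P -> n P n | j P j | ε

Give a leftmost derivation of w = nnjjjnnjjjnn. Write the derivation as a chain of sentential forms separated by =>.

P => nPn => nnPnn => nnjPjnn => nnjjPjjnn => nnjjjPjjjnn => nnjjjnPnjjjnn => nnjjjnnjjjnn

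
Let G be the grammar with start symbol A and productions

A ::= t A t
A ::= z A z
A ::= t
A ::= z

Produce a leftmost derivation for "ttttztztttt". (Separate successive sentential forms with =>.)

A => tAt   [A ::= t A t]
tAt => ttAtt   [A ::= t A t]
ttAtt => tttAttt   [A ::= t A t]
tttAttt => ttttAtttt   [A ::= t A t]
ttttAtttt => ttttzAztttt   [A ::= z A z]
ttttzAztttt => ttttztztttt   [A ::= t]

A => tAt => ttAtt => tttAttt => ttttAtttt => ttttzAztttt => ttttztztttt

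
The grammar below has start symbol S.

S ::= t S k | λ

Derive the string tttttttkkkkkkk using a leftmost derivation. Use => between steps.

S => tSk   [S ::= t S k]
tSk => ttSkk   [S ::= t S k]
ttSkk => tttSkkk   [S ::= t S k]
tttSkkk => ttttSkkkk   [S ::= t S k]
ttttSkkkk => tttttSkkkkk   [S ::= t S k]
tttttSkkkkk => ttttttSkkkkkk   [S ::= t S k]
ttttttSkkkkkk => tttttttSkkkkkkk   [S ::= t S k]
tttttttSkkkkkkk => tttttttkkkkkkk   [S ::= λ]

S=>tSk=>ttSkk=>tttSkkk=>ttttSkkkk=>tttttSkkkkk=>ttttttSkkkkkk=>tttttttSkkkkkkk=>tttttttkkkkkkk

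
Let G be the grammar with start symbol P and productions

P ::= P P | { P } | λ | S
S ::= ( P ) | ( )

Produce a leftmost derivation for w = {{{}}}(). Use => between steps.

P => PP   [P ::= P P]
PP => {P}P   [P ::= { P }]
{P}P => {{P}}P   [P ::= { P }]
{{P}}P => {{{P}}}P   [P ::= { P }]
{{{P}}}P => {{{}}}P   [P ::= λ]
{{{}}}P => {{{}}}S   [P ::= S]
{{{}}}S => {{{}}}(P)   [S ::= ( P )]
{{{}}}(P) => {{{}}}()   [P ::= λ]

P=>PP=>{P}P=>{{P}}P=>{{{P}}}P=>{{{}}}P=>{{{}}}S=>{{{}}}(P)=>{{{}}}()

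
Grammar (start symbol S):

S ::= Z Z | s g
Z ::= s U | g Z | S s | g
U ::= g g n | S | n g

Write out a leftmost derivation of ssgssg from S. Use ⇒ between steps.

S ⇒ ZZ   [S ::= Z Z]
ZZ ⇒ sUZ   [Z ::= s U]
sUZ ⇒ sSZ   [U ::= S]
sSZ ⇒ ssgZ   [S ::= s g]
ssgZ ⇒ ssgsU   [Z ::= s U]
ssgsU ⇒ ssgsS   [U ::= S]
ssgsS ⇒ ssgssg   [S ::= s g]

S ⇒ ZZ ⇒ sUZ ⇒ sSZ ⇒ ssgZ ⇒ ssgsU ⇒ ssgsS ⇒ ssgssg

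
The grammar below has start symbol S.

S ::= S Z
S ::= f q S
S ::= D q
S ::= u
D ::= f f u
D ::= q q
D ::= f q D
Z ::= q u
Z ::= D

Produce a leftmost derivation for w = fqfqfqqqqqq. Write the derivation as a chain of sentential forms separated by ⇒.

S⇒SZ⇒DqZ⇒fqDqZ⇒fqfqDqZ⇒fqfqfqDqZ⇒fqfqfqqqqZ⇒fqfqfqqqqD⇒fqfqfqqqqqq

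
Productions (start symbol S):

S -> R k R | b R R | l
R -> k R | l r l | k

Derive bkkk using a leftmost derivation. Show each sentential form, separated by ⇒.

S ⇒ bRR ⇒ bkRR ⇒ bkkR ⇒ bkkk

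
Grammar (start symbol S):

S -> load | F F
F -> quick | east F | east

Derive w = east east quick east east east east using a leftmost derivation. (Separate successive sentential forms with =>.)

S => F F => east F F => east east F F => east east quick F => east east quick east F => east east quick east east F => east east quick east east east F => east east quick east east east east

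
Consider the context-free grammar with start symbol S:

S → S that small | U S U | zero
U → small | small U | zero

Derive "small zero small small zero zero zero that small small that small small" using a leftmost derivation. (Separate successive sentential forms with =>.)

S => U S U => small S U => small S that small U => small U S U that small U => small zero S U that small U => small zero S that small U that small U => small zero U S U that small U that small U => small zero small U S U that small U that small U => small zero small small U S U that small U that small U => small zero small small zero S U that small U that small U => small zero small small zero zero U that small U that small U => small zero small small zero zero zero that small U that small U => small zero small small zero zero zero that small small that small U => small zero small small zero zero zero that small small that small small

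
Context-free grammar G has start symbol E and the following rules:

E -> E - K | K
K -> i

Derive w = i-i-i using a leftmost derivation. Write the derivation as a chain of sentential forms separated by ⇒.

E⇒E-K⇒E-K-K⇒K-K-K⇒i-K-K⇒i-i-K⇒i-i-i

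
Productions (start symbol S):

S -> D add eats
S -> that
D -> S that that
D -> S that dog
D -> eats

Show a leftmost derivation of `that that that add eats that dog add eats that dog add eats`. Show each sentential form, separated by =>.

S => D add eats   [S -> D add eats]
D add eats => S that dog add eats   [D -> S that dog]
S that dog add eats => D add eats that dog add eats   [S -> D add eats]
D add eats that dog add eats => S that dog add eats that dog add eats   [D -> S that dog]
S that dog add eats that dog add eats => D add eats that dog add eats that dog add eats   [S -> D add eats]
D add eats that dog add eats that dog add eats => S that that add eats that dog add eats that dog add eats   [D -> S that that]
S that that add eats that dog add eats that dog add eats => that that that add eats that dog add eats that dog add eats   [S -> that]

S => D add eats => S that dog add eats => D add eats that dog add eats => S that dog add eats that dog add eats => D add eats that dog add eats that dog add eats => S that that add eats that dog add eats that dog add eats => that that that add eats that dog add eats that dog add eats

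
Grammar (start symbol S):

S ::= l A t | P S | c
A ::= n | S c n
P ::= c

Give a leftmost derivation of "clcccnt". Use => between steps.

S=>PS=>cS=>clAt=>clScnt=>clPScnt=>clcScnt=>clcccnt

S => PS   [S ::= P S]
PS => cS   [P ::= c]
cS => clAt   [S ::= l A t]
clAt => clScnt   [A ::= S c n]
clScnt => clPScnt   [S ::= P S]
clPScnt => clcScnt   [P ::= c]
clcScnt => clcccnt   [S ::= c]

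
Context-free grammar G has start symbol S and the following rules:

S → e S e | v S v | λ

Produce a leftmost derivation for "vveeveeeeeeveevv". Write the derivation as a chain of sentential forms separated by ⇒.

S ⇒ vSv ⇒ vvSvv ⇒ vveSevv ⇒ vveeSeevv ⇒ vveevSveevv ⇒ vveeveSeveevv ⇒ vveeveeSeeveevv ⇒ vveeveeeSeeeveevv ⇒ vveeveeeeeeveevv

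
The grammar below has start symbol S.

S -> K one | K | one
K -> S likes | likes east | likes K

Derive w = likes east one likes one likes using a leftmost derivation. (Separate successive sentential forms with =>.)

S => K => S likes => K one likes => S likes one likes => K one likes one likes => likes east one likes one likes

S => K   [S -> K]
K => S likes   [K -> S likes]
S likes => K one likes   [S -> K one]
K one likes => S likes one likes   [K -> S likes]
S likes one likes => K one likes one likes   [S -> K one]
K one likes one likes => likes east one likes one likes   [K -> likes east]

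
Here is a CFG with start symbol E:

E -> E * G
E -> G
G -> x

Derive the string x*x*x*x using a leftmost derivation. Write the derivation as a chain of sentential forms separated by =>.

E => E*G => E*G*G => E*G*G*G => G*G*G*G => x*G*G*G => x*x*G*G => x*x*x*G => x*x*x*x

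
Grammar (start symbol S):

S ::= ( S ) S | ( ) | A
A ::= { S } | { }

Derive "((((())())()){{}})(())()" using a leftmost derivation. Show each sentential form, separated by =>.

S => (S)S => ((S)S)S => (((S)S)S)S => ((((S)S)S)S)S => ((((())S)S)S)S => ((((())())S)S)S => ((((())())())S)S => ((((())())())A)S => ((((())())()){S})S => ((((())())()){A})S => ((((())())()){{}})S => ((((())())()){{}})(S)S => ((((())())()){{}})(())S => ((((())())()){{}})(())()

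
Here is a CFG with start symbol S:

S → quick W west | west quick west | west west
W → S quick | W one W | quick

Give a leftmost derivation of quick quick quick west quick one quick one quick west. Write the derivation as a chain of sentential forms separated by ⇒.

S ⇒ quick W west ⇒ quick W one W west ⇒ quick W one W one W west ⇒ quick S quick one W one W west ⇒ quick quick W west quick one W one W west ⇒ quick quick quick west quick one W one W west ⇒ quick quick quick west quick one quick one W west ⇒ quick quick quick west quick one quick one quick west

S ⇒ quick W west   [S → quick W west]
quick W west ⇒ quick W one W west   [W → W one W]
quick W one W west ⇒ quick W one W one W west   [W → W one W]
quick W one W one W west ⇒ quick S quick one W one W west   [W → S quick]
quick S quick one W one W west ⇒ quick quick W west quick one W one W west   [S → quick W west]
quick quick W west quick one W one W west ⇒ quick quick quick west quick one W one W west   [W → quick]
quick quick quick west quick one W one W west ⇒ quick quick quick west quick one quick one W west   [W → quick]
quick quick quick west quick one quick one W west ⇒ quick quick quick west quick one quick one quick west   [W → quick]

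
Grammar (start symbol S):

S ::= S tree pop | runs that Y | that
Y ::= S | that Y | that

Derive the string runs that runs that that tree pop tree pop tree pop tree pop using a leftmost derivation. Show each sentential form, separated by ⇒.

S ⇒ S tree pop ⇒ runs that Y tree pop ⇒ runs that S tree pop ⇒ runs that S tree pop tree pop ⇒ runs that S tree pop tree pop tree pop ⇒ runs that S tree pop tree pop tree pop tree pop ⇒ runs that runs that Y tree pop tree pop tree pop tree pop ⇒ runs that runs that that tree pop tree pop tree pop tree pop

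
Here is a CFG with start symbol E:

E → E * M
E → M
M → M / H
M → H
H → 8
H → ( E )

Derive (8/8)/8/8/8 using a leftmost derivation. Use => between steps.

E=>M=>M/H=>M/H/H=>M/H/H/H=>H/H/H/H=>(E)/H/H/H=>(M)/H/H/H=>(M/H)/H/H/H=>(H/H)/H/H/H=>(8/H)/H/H/H=>(8/8)/H/H/H=>(8/8)/8/H/H=>(8/8)/8/8/H=>(8/8)/8/8/8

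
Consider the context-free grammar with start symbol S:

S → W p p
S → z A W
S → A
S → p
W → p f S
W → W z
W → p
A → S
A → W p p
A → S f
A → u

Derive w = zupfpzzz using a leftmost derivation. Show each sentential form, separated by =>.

S => zAW => zuW => zuWz => zuWzz => zuWzzz => zupfSzzz => zupfpzzz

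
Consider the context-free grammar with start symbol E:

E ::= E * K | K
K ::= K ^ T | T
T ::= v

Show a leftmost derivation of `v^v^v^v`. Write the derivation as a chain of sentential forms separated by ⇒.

E ⇒ K   [E ::= K]
K ⇒ K^T   [K ::= K ^ T]
K^T ⇒ K^T^T   [K ::= K ^ T]
K^T^T ⇒ K^T^T^T   [K ::= K ^ T]
K^T^T^T ⇒ T^T^T^T   [K ::= T]
T^T^T^T ⇒ v^T^T^T   [T ::= v]
v^T^T^T ⇒ v^v^T^T   [T ::= v]
v^v^T^T ⇒ v^v^v^T   [T ::= v]
v^v^v^T ⇒ v^v^v^v   [T ::= v]

E⇒K⇒K^T⇒K^T^T⇒K^T^T^T⇒T^T^T^T⇒v^T^T^T⇒v^v^T^T⇒v^v^v^T⇒v^v^v^v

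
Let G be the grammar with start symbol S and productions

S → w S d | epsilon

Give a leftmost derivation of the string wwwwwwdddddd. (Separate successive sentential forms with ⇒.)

S ⇒ wSd   [S → w S d]
wSd ⇒ wwSdd   [S → w S d]
wwSdd ⇒ wwwSddd   [S → w S d]
wwwSddd ⇒ wwwwSdddd   [S → w S d]
wwwwSdddd ⇒ wwwwwSddddd   [S → w S d]
wwwwwSddddd ⇒ wwwwwwSdddddd   [S → w S d]
wwwwwwSdddddd ⇒ wwwwwwdddddd   [S → epsilon]

S ⇒ wSd ⇒ wwSdd ⇒ wwwSddd ⇒ wwwwSdddd ⇒ wwwwwSddddd ⇒ wwwwwwSdddddd ⇒ wwwwwwdddddd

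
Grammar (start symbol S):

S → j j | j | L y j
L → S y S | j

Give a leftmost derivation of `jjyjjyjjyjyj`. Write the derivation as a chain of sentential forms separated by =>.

S=>Lyj=>SySyj=>jjySyj=>jjyLyjyj=>jjySySyjyj=>jjyjjySyjyj=>jjyjjyjjyjyj

S => Lyj   [S → L y j]
Lyj => SySyj   [L → S y S]
SySyj => jjySyj   [S → j j]
jjySyj => jjyLyjyj   [S → L y j]
jjyLyjyj => jjySySyjyj   [L → S y S]
jjySySyjyj => jjyjjySyjyj   [S → j j]
jjyjjySyjyj => jjyjjyjjyjyj   [S → j j]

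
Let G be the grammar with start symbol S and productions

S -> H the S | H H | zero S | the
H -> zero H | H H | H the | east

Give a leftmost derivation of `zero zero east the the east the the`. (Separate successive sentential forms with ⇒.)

S ⇒ H the S   [S -> H the S]
H the S ⇒ H H the S   [H -> H H]
H H the S ⇒ H the H the S   [H -> H the]
H the H the S ⇒ zero H the H the S   [H -> zero H]
zero H the H the S ⇒ zero H the the H the S   [H -> H the]
zero H the the H the S ⇒ zero zero H the the H the S   [H -> zero H]
zero zero H the the H the S ⇒ zero zero east the the H the S   [H -> east]
zero zero east the the H the S ⇒ zero zero east the the east the S   [H -> east]
zero zero east the the east the S ⇒ zero zero east the the east the the   [S -> the]

S ⇒ H the S ⇒ H H the S ⇒ H the H the S ⇒ zero H the H the S ⇒ zero H the the H the S ⇒ zero zero H the the H the S ⇒ zero zero east the the H the S ⇒ zero zero east the the east the S ⇒ zero zero east the the east the the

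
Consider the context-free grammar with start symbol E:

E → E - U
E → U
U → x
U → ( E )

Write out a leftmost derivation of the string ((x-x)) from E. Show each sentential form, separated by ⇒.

E⇒U⇒(E)⇒(U)⇒((E))⇒((E-U))⇒((U-U))⇒((x-U))⇒((x-x))

E ⇒ U   [E → U]
U ⇒ (E)   [U → ( E )]
(E) ⇒ (U)   [E → U]
(U) ⇒ ((E))   [U → ( E )]
((E)) ⇒ ((E-U))   [E → E - U]
((E-U)) ⇒ ((U-U))   [E → U]
((U-U)) ⇒ ((x-U))   [U → x]
((x-U)) ⇒ ((x-x))   [U → x]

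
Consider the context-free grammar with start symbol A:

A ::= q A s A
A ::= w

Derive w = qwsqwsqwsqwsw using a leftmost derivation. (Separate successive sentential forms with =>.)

A => qAsA => qwsA => qwsqAsA => qwsqwsA => qwsqwsqAsA => qwsqwsqwsA => qwsqwsqwsqAsA => qwsqwsqwsqwsA => qwsqwsqwsqwsw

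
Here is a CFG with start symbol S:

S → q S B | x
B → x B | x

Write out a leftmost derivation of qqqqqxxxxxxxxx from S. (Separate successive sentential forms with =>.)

S => qSB => qqSBB => qqqSBBB => qqqqSBBBB => qqqqqSBBBBB => qqqqqxBBBBB => qqqqqxxBBBBB => qqqqqxxxBBBBB => qqqqqxxxxBBBBB => qqqqqxxxxxBBBB => qqqqqxxxxxxBBB => qqqqqxxxxxxxBB => qqqqqxxxxxxxxB => qqqqqxxxxxxxxx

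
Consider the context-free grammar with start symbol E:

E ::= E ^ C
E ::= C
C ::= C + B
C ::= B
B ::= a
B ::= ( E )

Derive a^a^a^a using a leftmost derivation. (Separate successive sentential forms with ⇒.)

E ⇒ E^C   [E ::= E ^ C]
E^C ⇒ E^C^C   [E ::= E ^ C]
E^C^C ⇒ E^C^C^C   [E ::= E ^ C]
E^C^C^C ⇒ C^C^C^C   [E ::= C]
C^C^C^C ⇒ B^C^C^C   [C ::= B]
B^C^C^C ⇒ a^C^C^C   [B ::= a]
a^C^C^C ⇒ a^B^C^C   [C ::= B]
a^B^C^C ⇒ a^a^C^C   [B ::= a]
a^a^C^C ⇒ a^a^B^C   [C ::= B]
a^a^B^C ⇒ a^a^a^C   [B ::= a]
a^a^a^C ⇒ a^a^a^B   [C ::= B]
a^a^a^B ⇒ a^a^a^a   [B ::= a]

E⇒E^C⇒E^C^C⇒E^C^C^C⇒C^C^C^C⇒B^C^C^C⇒a^C^C^C⇒a^B^C^C⇒a^a^C^C⇒a^a^B^C⇒a^a^a^C⇒a^a^a^B⇒a^a^a^a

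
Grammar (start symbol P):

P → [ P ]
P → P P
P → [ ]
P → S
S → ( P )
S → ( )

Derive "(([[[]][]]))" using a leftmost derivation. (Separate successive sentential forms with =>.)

P => S => (P) => (S) => ((P)) => (([P])) => (([PP])) => (([[P]P])) => (([[[]]P])) => (([[[]][]]))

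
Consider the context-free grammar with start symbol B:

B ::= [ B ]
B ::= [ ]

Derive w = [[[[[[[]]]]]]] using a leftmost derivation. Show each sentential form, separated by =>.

B => [B] => [[B]] => [[[B]]] => [[[[B]]]] => [[[[[B]]]]] => [[[[[[B]]]]]] => [[[[[[[]]]]]]]

B => [B]   [B ::= [ B ]]
[B] => [[B]]   [B ::= [ B ]]
[[B]] => [[[B]]]   [B ::= [ B ]]
[[[B]]] => [[[[B]]]]   [B ::= [ B ]]
[[[[B]]]] => [[[[[B]]]]]   [B ::= [ B ]]
[[[[[B]]]]] => [[[[[[B]]]]]]   [B ::= [ B ]]
[[[[[[B]]]]]] => [[[[[[[]]]]]]]   [B ::= [ ]]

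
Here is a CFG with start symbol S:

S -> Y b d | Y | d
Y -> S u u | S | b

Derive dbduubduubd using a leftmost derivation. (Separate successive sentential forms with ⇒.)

S ⇒ Ybd ⇒ Suubd ⇒ Ybduubd ⇒ Suubduubd ⇒ Ybduubduubd ⇒ Sbduubduubd ⇒ dbduubduubd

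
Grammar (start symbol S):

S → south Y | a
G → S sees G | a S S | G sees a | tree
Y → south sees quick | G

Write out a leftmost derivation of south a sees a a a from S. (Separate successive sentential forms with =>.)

S => south Y => south G => south S sees G => south a sees G => south a sees a S S => south a sees a a S => south a sees a a a

S => south Y   [S → south Y]
south Y => south G   [Y → G]
south G => south S sees G   [G → S sees G]
south S sees G => south a sees G   [S → a]
south a sees G => south a sees a S S   [G → a S S]
south a sees a S S => south a sees a a S   [S → a]
south a sees a a S => south a sees a a a   [S → a]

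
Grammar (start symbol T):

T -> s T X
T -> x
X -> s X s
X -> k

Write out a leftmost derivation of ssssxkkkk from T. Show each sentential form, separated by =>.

T => sTX   [T -> s T X]
sTX => ssTXX   [T -> s T X]
ssTXX => sssTXXX   [T -> s T X]
sssTXXX => ssssTXXXX   [T -> s T X]
ssssTXXXX => ssssxXXXX   [T -> x]
ssssxXXXX => ssssxkXXX   [X -> k]
ssssxkXXX => ssssxkkXX   [X -> k]
ssssxkkXX => ssssxkkkX   [X -> k]
ssssxkkkX => ssssxkkkk   [X -> k]

T=>sTX=>ssTXX=>sssTXXX=>ssssTXXXX=>ssssxXXXX=>ssssxkXXX=>ssssxkkXX=>ssssxkkkX=>ssssxkkkk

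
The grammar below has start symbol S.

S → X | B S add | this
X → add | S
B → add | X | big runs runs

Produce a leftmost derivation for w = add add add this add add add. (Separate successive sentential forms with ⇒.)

S ⇒ B S add ⇒ add S add ⇒ add B S add add ⇒ add add S add add ⇒ add add B S add add add ⇒ add add X S add add add ⇒ add add add S add add add ⇒ add add add this add add add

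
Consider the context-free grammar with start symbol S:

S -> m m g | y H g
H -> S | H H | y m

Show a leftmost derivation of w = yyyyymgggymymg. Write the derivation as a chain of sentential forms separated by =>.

S => yHg => yHHg => ySHg => yyHgHg => yySgHg => yyyHggHg => yyySggHg => yyyyHgggHg => yyyyymgggHg => yyyyymgggHHg => yyyyymgggymHg => yyyyymgggymymg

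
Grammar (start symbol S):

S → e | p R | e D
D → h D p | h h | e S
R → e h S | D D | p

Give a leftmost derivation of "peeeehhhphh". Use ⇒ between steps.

S ⇒ pR   [S → p R]
pR ⇒ pDD   [R → D D]
pDD ⇒ peSD   [D → e S]
peSD ⇒ peeDD   [S → e D]
peeDD ⇒ peeeSD   [D → e S]
peeeSD ⇒ peeeeDD   [S → e D]
peeeeDD ⇒ peeeehDpD   [D → h D p]
peeeehDpD ⇒ peeeehhhpD   [D → h h]
peeeehhhpD ⇒ peeeehhhphh   [D → h h]

S ⇒ pR ⇒ pDD ⇒ peSD ⇒ peeDD ⇒ peeeSD ⇒ peeeeDD ⇒ peeeehDpD ⇒ peeeehhhpD ⇒ peeeehhhphh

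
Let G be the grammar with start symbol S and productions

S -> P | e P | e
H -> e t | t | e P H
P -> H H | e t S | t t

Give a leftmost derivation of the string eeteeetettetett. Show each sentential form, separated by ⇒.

S ⇒ eP   [S -> e P]
eP ⇒ eetS   [P -> e t S]
eetS ⇒ eeteP   [S -> e P]
eeteP ⇒ eeteHH   [P -> H H]
eeteHH ⇒ eeteePHH   [H -> e P H]
eeteePHH ⇒ eeteeHHHH   [P -> H H]
eeteeHHHH ⇒ eeteeePHHHH   [H -> e P H]
eeteeePHHHH ⇒ eeteeeHHHHHH   [P -> H H]
eeteeeHHHHHH ⇒ eeteeetHHHHH   [H -> t]
eeteeetHHHHH ⇒ eeteeetetHHHH   [H -> e t]
eeteeetetHHHH ⇒ eeteeetettHHH   [H -> t]
eeteeetettHHH ⇒ eeteeetettetHH   [H -> e t]
eeteeetettetHH ⇒ eeteeetettetetH   [H -> e t]
eeteeetettetetH ⇒ eeteeetettetett   [H -> t]

S⇒eP⇒eetS⇒eeteP⇒eeteHH⇒eeteePHH⇒eeteeHHHH⇒eeteeePHHHH⇒eeteeeHHHHHH⇒eeteeetHHHHH⇒eeteeetetHHHH⇒eeteeetettHHH⇒eeteeetettetHH⇒eeteeetettetetH⇒eeteeetettetett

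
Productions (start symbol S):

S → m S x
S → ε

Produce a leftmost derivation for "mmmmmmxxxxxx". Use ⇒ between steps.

S ⇒ mSx   [S → m S x]
mSx ⇒ mmSxx   [S → m S x]
mmSxx ⇒ mmmSxxx   [S → m S x]
mmmSxxx ⇒ mmmmSxxxx   [S → m S x]
mmmmSxxxx ⇒ mmmmmSxxxxx   [S → m S x]
mmmmmSxxxxx ⇒ mmmmmmSxxxxxx   [S → m S x]
mmmmmmSxxxxxx ⇒ mmmmmmxxxxxx   [S → ε]

S ⇒ mSx ⇒ mmSxx ⇒ mmmSxxx ⇒ mmmmSxxxx ⇒ mmmmmSxxxxx ⇒ mmmmmmSxxxxxx ⇒ mmmmmmxxxxxx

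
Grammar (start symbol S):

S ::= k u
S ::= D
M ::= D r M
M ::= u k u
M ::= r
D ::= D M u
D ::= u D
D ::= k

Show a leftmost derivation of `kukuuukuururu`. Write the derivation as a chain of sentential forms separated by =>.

S=>D=>DMu=>DMuMu=>DMuMuMu=>DMuMuMuMu=>kMuMuMuMu=>kukuuMuMuMu=>kukuuukuuMuMu=>kukuuukuuruMu=>kukuuukuururu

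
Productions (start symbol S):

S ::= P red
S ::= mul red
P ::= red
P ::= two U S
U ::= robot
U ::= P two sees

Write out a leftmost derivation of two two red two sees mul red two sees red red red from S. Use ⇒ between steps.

S ⇒ P red ⇒ two U S red ⇒ two P two sees S red ⇒ two two U S two sees S red ⇒ two two P two sees S two sees S red ⇒ two two red two sees S two sees S red ⇒ two two red two sees mul red two sees S red ⇒ two two red two sees mul red two sees P red red ⇒ two two red two sees mul red two sees red red red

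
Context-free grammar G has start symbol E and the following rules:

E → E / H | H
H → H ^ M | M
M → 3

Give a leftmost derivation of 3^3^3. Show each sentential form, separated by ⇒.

E ⇒ H ⇒ H^M ⇒ H^M^M ⇒ M^M^M ⇒ 3^M^M ⇒ 3^3^M ⇒ 3^3^3

E ⇒ H   [E → H]
H ⇒ H^M   [H → H ^ M]
H^M ⇒ H^M^M   [H → H ^ M]
H^M^M ⇒ M^M^M   [H → M]
M^M^M ⇒ 3^M^M   [M → 3]
3^M^M ⇒ 3^3^M   [M → 3]
3^3^M ⇒ 3^3^3   [M → 3]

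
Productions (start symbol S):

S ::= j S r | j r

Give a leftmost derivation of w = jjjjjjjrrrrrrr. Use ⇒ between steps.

S ⇒ jSr   [S ::= j S r]
jSr ⇒ jjSrr   [S ::= j S r]
jjSrr ⇒ jjjSrrr   [S ::= j S r]
jjjSrrr ⇒ jjjjSrrrr   [S ::= j S r]
jjjjSrrrr ⇒ jjjjjSrrrrr   [S ::= j S r]
jjjjjSrrrrr ⇒ jjjjjjSrrrrrr   [S ::= j S r]
jjjjjjSrrrrrr ⇒ jjjjjjjrrrrrrr   [S ::= j r]

S ⇒ jSr ⇒ jjSrr ⇒ jjjSrrr ⇒ jjjjSrrrr ⇒ jjjjjSrrrrr ⇒ jjjjjjSrrrrrr ⇒ jjjjjjjrrrrrrr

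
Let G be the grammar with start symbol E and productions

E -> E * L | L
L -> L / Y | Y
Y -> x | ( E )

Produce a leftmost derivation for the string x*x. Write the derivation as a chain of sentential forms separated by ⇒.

E ⇒ E*L ⇒ L*L ⇒ Y*L ⇒ x*L ⇒ x*Y ⇒ x*x

E ⇒ E*L   [E -> E * L]
E*L ⇒ L*L   [E -> L]
L*L ⇒ Y*L   [L -> Y]
Y*L ⇒ x*L   [Y -> x]
x*L ⇒ x*Y   [L -> Y]
x*Y ⇒ x*x   [Y -> x]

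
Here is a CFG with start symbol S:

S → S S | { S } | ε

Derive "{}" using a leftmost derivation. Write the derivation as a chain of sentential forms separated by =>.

S => SS => SSS => SSSS => SSSSS => {S}SSSS => {}SSSS => {}SSS => {}SS => {}S => {}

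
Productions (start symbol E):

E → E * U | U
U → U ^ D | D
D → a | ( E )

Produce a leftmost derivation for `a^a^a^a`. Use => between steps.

E => U => U^D => U^D^D => U^D^D^D => D^D^D^D => a^D^D^D => a^a^D^D => a^a^a^D => a^a^a^a

E => U   [E → U]
U => U^D   [U → U ^ D]
U^D => U^D^D   [U → U ^ D]
U^D^D => U^D^D^D   [U → U ^ D]
U^D^D^D => D^D^D^D   [U → D]
D^D^D^D => a^D^D^D   [D → a]
a^D^D^D => a^a^D^D   [D → a]
a^a^D^D => a^a^a^D   [D → a]
a^a^a^D => a^a^a^a   [D → a]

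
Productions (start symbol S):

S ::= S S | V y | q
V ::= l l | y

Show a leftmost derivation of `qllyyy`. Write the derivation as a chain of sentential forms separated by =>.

S => SS   [S ::= S S]
SS => qS   [S ::= q]
qS => qSS   [S ::= S S]
qSS => qVyS   [S ::= V y]
qVyS => qllyS   [V ::= l l]
qllyS => qllyVy   [S ::= V y]
qllyVy => qllyyy   [V ::= y]

S => SS => qS => qSS => qVyS => qllyS => qllyVy => qllyyy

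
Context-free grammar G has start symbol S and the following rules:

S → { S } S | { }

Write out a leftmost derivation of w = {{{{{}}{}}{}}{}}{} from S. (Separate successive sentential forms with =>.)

S => {S}S => {{S}S}S => {{{S}S}S}S => {{{{S}S}S}S}S => {{{{{}}S}S}S}S => {{{{{}}{}}S}S}S => {{{{{}}{}}{}}S}S => {{{{{}}{}}{}}{}}S => {{{{{}}{}}{}}{}}{}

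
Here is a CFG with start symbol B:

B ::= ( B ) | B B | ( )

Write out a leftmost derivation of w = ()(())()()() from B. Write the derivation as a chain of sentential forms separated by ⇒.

B ⇒ BB ⇒ BBB ⇒ ()BB ⇒ ()BBB ⇒ ()(B)BB ⇒ ()(())BB ⇒ ()(())()B ⇒ ()(())()BB ⇒ ()(())()()B ⇒ ()(())()()()

B ⇒ BB   [B ::= B B]
BB ⇒ BBB   [B ::= B B]
BBB ⇒ ()BB   [B ::= ( )]
()BB ⇒ ()BBB   [B ::= B B]
()BBB ⇒ ()(B)BB   [B ::= ( B )]
()(B)BB ⇒ ()(())BB   [B ::= ( )]
()(())BB ⇒ ()(())()B   [B ::= ( )]
()(())()B ⇒ ()(())()BB   [B ::= B B]
()(())()BB ⇒ ()(())()()B   [B ::= ( )]
()(())()()B ⇒ ()(())()()()   [B ::= ( )]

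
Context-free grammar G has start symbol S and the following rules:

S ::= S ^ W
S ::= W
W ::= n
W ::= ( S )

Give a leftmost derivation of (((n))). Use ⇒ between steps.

S ⇒ W   [S ::= W]
W ⇒ (S)   [W ::= ( S )]
(S) ⇒ (W)   [S ::= W]
(W) ⇒ ((S))   [W ::= ( S )]
((S)) ⇒ ((W))   [S ::= W]
((W)) ⇒ (((S)))   [W ::= ( S )]
(((S))) ⇒ (((W)))   [S ::= W]
(((W))) ⇒ (((n)))   [W ::= n]

S ⇒ W ⇒ (S) ⇒ (W) ⇒ ((S)) ⇒ ((W)) ⇒ (((S))) ⇒ (((W))) ⇒ (((n)))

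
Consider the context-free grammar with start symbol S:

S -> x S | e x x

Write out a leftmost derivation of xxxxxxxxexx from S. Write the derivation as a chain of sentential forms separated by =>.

S => xS => xxS => xxxS => xxxxS => xxxxxS => xxxxxxS => xxxxxxxS => xxxxxxxxS => xxxxxxxxexx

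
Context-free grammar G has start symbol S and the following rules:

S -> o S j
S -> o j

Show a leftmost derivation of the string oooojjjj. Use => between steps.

S => oSj => ooSjj => oooSjjj => oooojjjj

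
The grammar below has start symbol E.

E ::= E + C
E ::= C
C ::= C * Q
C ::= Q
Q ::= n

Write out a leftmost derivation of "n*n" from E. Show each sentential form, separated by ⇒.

E ⇒ C   [E ::= C]
C ⇒ C*Q   [C ::= C * Q]
C*Q ⇒ Q*Q   [C ::= Q]
Q*Q ⇒ n*Q   [Q ::= n]
n*Q ⇒ n*n   [Q ::= n]

E ⇒ C ⇒ C*Q ⇒ Q*Q ⇒ n*Q ⇒ n*n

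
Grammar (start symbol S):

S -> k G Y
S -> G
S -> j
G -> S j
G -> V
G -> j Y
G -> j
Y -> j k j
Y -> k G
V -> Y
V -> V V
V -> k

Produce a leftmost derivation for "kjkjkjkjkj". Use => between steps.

S => kGY   [S -> k G Y]
kGY => kjYY   [G -> j Y]
kjYY => kjkGY   [Y -> k G]
kjkGY => kjkVY   [G -> V]
kjkVY => kjkVVY   [V -> V V]
kjkVVY => kjkYVY   [V -> Y]
kjkYVY => kjkjkjVY   [Y -> j k j]
kjkjkjVY => kjkjkjkY   [V -> k]
kjkjkjkY => kjkjkjkjkj   [Y -> j k j]

S=>kGY=>kjYY=>kjkGY=>kjkVY=>kjkVVY=>kjkYVY=>kjkjkjVY=>kjkjkjkY=>kjkjkjkjkj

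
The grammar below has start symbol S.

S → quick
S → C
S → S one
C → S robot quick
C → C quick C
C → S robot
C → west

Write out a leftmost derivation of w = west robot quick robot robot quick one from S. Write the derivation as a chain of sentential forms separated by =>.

S => S one => C one => S robot quick one => C robot quick one => S robot robot quick one => C robot robot quick one => S robot quick robot robot quick one => C robot quick robot robot quick one => west robot quick robot robot quick one

S => S one   [S → S one]
S one => C one   [S → C]
C one => S robot quick one   [C → S robot quick]
S robot quick one => C robot quick one   [S → C]
C robot quick one => S robot robot quick one   [C → S robot]
S robot robot quick one => C robot robot quick one   [S → C]
C robot robot quick one => S robot quick robot robot quick one   [C → S robot quick]
S robot quick robot robot quick one => C robot quick robot robot quick one   [S → C]
C robot quick robot robot quick one => west robot quick robot robot quick one   [C → west]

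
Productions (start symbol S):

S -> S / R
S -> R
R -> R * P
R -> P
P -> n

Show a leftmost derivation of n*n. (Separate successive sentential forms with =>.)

S=>R=>R*P=>P*P=>n*P=>n*n

S => R   [S -> R]
R => R*P   [R -> R * P]
R*P => P*P   [R -> P]
P*P => n*P   [P -> n]
n*P => n*n   [P -> n]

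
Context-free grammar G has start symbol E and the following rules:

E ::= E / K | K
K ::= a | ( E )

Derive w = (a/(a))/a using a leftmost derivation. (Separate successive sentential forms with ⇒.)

E ⇒ E/K   [E ::= E / K]
E/K ⇒ K/K   [E ::= K]
K/K ⇒ (E)/K   [K ::= ( E )]
(E)/K ⇒ (E/K)/K   [E ::= E / K]
(E/K)/K ⇒ (K/K)/K   [E ::= K]
(K/K)/K ⇒ (a/K)/K   [K ::= a]
(a/K)/K ⇒ (a/(E))/K   [K ::= ( E )]
(a/(E))/K ⇒ (a/(K))/K   [E ::= K]
(a/(K))/K ⇒ (a/(a))/K   [K ::= a]
(a/(a))/K ⇒ (a/(a))/a   [K ::= a]

E ⇒ E/K ⇒ K/K ⇒ (E)/K ⇒ (E/K)/K ⇒ (K/K)/K ⇒ (a/K)/K ⇒ (a/(E))/K ⇒ (a/(K))/K ⇒ (a/(a))/K ⇒ (a/(a))/a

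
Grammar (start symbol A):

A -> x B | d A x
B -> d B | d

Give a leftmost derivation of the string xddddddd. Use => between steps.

A=>xB=>xdB=>xddB=>xdddB=>xddddB=>xdddddB=>xddddddB=>xddddddd

A => xB   [A -> x B]
xB => xdB   [B -> d B]
xdB => xddB   [B -> d B]
xddB => xdddB   [B -> d B]
xdddB => xddddB   [B -> d B]
xddddB => xdddddB   [B -> d B]
xdddddB => xddddddB   [B -> d B]
xddddddB => xddddddd   [B -> d]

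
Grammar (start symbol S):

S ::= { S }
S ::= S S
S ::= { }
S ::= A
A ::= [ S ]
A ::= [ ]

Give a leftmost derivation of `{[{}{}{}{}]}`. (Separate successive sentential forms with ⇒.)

S ⇒ {S} ⇒ {A} ⇒ {[S]} ⇒ {[SS]} ⇒ {[SSS]} ⇒ {[SSSS]} ⇒ {[{}SSS]} ⇒ {[{}{}SS]} ⇒ {[{}{}{}S]} ⇒ {[{}{}{}{}]}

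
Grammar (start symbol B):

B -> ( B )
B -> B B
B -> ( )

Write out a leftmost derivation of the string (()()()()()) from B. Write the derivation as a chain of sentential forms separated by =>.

B=>(B)=>(BB)=>(BBB)=>(BBBB)=>(BBBBB)=>(()BBBB)=>(()()BBB)=>(()()()BB)=>(()()()()B)=>(()()()()())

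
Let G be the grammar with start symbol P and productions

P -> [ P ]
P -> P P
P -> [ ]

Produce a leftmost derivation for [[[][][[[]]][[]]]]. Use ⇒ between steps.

P ⇒ [P] ⇒ [[P]] ⇒ [[PP]] ⇒ [[PPP]] ⇒ [[PPPP]] ⇒ [[[]PPP]] ⇒ [[[][]PP]] ⇒ [[[][][P]P]] ⇒ [[[][][[P]]P]] ⇒ [[[][][[[]]]P]] ⇒ [[[][][[[]]][P]]] ⇒ [[[][][[[]]][[]]]]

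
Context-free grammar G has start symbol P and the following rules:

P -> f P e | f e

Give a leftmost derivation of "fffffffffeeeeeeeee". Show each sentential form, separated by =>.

P => fPe   [P -> f P e]
fPe => ffPee   [P -> f P e]
ffPee => fffPeee   [P -> f P e]
fffPeee => ffffPeeee   [P -> f P e]
ffffPeeee => fffffPeeeee   [P -> f P e]
fffffPeeeee => ffffffPeeeeee   [P -> f P e]
ffffffPeeeeee => fffffffPeeeeeee   [P -> f P e]
fffffffPeeeeeee => ffffffffPeeeeeeee   [P -> f P e]
ffffffffPeeeeeeee => fffffffffeeeeeeeee   [P -> f e]

P => fPe => ffPee => fffPeee => ffffPeeee => fffffPeeeee => ffffffPeeeeee => fffffffPeeeeeee => ffffffffPeeeeeeee => fffffffffeeeeeeeee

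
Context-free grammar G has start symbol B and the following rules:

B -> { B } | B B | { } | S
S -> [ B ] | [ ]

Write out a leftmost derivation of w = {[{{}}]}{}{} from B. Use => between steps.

B=>BB=>BBB=>{B}BB=>{S}BB=>{[B]}BB=>{[{B}]}BB=>{[{{}}]}BB=>{[{{}}]}{}B=>{[{{}}]}{}{}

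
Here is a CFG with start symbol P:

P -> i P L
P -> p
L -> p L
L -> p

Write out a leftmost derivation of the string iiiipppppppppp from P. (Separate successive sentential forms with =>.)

P => iPL => iiPLL => iiiPLLL => iiiiPLLLL => iiiipLLLL => iiiippLLL => iiiipppLL => iiiippppLL => iiiipppppLL => iiiippppppLL => iiiipppppppLL => iiiippppppppL => iiiipppppppppL => iiiipppppppppp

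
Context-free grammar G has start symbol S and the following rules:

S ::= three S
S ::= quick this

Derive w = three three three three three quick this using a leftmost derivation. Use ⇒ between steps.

S ⇒ three S ⇒ three three S ⇒ three three three S ⇒ three three three three S ⇒ three three three three three S ⇒ three three three three three quick this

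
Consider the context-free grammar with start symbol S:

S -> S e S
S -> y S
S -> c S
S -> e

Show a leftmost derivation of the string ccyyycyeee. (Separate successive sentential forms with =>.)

S => SeS => cSeS => ccSeS => ccySeS => ccyySeS => ccyyySeS => ccyyycSeS => ccyyycySeS => ccyyycyeeS => ccyyycyeee

S => SeS   [S -> S e S]
SeS => cSeS   [S -> c S]
cSeS => ccSeS   [S -> c S]
ccSeS => ccySeS   [S -> y S]
ccySeS => ccyySeS   [S -> y S]
ccyySeS => ccyyySeS   [S -> y S]
ccyyySeS => ccyyycSeS   [S -> c S]
ccyyycSeS => ccyyycySeS   [S -> y S]
ccyyycySeS => ccyyycyeeS   [S -> e]
ccyyycyeeS => ccyyycyeee   [S -> e]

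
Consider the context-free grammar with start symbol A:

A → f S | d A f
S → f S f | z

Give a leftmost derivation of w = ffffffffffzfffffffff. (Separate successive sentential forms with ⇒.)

A ⇒ fS ⇒ ffSf ⇒ fffSff ⇒ ffffSfff ⇒ fffffSffff ⇒ ffffffSfffff ⇒ fffffffSffffff ⇒ ffffffffSfffffff ⇒ fffffffffSffffffff ⇒ ffffffffffSfffffffff ⇒ ffffffffffzfffffffff

A ⇒ fS   [A → f S]
fS ⇒ ffSf   [S → f S f]
ffSf ⇒ fffSff   [S → f S f]
fffSff ⇒ ffffSfff   [S → f S f]
ffffSfff ⇒ fffffSffff   [S → f S f]
fffffSffff ⇒ ffffffSfffff   [S → f S f]
ffffffSfffff ⇒ fffffffSffffff   [S → f S f]
fffffffSffffff ⇒ ffffffffSfffffff   [S → f S f]
ffffffffSfffffff ⇒ fffffffffSffffffff   [S → f S f]
fffffffffSffffffff ⇒ ffffffffffSfffffffff   [S → f S f]
ffffffffffSfffffffff ⇒ ffffffffffzfffffffff   [S → z]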